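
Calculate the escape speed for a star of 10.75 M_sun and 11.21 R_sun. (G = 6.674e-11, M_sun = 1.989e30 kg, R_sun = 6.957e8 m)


M = 10.75 * 1.989e30 kg = 2.138175e+31 kg; R = 11.21 * 6.957e8 m = 7.798797e+09 m. v_esc = sqrt(2GM/R) = sqrt(2 * 6.674e-11 * 2.138175e+31 / 7.798797e+09) = 604945.0323

604945.0323 m/s


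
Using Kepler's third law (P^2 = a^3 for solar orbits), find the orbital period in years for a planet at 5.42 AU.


P = a^(3/2) = 5.42^1.5 = 12.6182

12.6182 years


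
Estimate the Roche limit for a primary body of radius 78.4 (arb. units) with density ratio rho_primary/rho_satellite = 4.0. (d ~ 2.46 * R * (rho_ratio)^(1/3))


d_Roche = 2.46 * 78.4 * 4.0^(1/3) = 306.1525

306.1525


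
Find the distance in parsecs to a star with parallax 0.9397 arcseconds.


d = 1/p = 1/0.9397 = 1.0642

1.0642 pc


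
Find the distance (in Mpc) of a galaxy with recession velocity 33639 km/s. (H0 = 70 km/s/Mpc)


d = v / H0 = 33639 / 70 = 480.5571

480.5571 Mpc


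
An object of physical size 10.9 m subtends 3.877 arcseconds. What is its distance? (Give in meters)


D = size / theta_rad, theta_rad = 3.877 * pi/(180*3600) = 1.880e-05, D = 579903.6338

579903.6338 m


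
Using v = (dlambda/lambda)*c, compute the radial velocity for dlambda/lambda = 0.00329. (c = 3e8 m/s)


v = (dlambda/lambda) * c = 0.00329 * 3e8 = 987000.0

987000.0 m/s


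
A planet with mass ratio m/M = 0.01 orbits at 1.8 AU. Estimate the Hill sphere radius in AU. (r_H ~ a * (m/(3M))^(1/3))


r_H = a * (m/3M)^(1/3) = 1.8 * (0.01/3)^(1/3) = 0.2689

0.2689 AU


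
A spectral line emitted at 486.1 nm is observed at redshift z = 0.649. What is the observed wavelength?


lam_obs = lam_emit * (1 + z) = 486.1 * (1 + 0.649) = 801.5789

801.5789 nm


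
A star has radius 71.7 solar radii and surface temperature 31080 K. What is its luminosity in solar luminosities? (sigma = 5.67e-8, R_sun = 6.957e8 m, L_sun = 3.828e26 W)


R = 71.7 * 6.957e8 m = 4.988169e+10 m. L = 4*pi*R^2*sigma*T^4 = 4*pi*(4.988169e+10)^2 * 5.67e-8 * 31080^4 = 1.654242908e+33 W. L/L_sun = 1.654242908e+33 / 3.828e26 = 4.321e+06

4.321e+06 L_sun


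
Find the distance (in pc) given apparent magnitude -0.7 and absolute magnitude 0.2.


d = 10^((m - M + 5)/5) = 10^((-0.7 - 0.2 + 5)/5) = 6.6069

6.6069 pc


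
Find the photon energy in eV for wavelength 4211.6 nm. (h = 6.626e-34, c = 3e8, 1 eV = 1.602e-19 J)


E = hc/lambda = 6.626e-34 * 3e8 / 4.212e-06 = 4.720e-20 J = 0.2946 eV

0.2946 eV


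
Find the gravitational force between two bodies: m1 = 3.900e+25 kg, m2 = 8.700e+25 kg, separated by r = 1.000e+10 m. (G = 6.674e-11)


F = G*m1*m2/r^2 = 6.674e-11 * 3.900e+25 * 8.700e+25 / (1.000e+10)^2 = 6.674e-11 * 3.393e+51 / 1.000e+20 = 2.264e+21

2.264e+21 N


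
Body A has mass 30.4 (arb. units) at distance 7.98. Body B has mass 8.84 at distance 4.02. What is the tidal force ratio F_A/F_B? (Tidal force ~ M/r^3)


Ratio = (M1/r1^3) / (M2/r2^3) = (30.4/7.98^3) / (8.84/4.02^3) = 0.4396

0.4396


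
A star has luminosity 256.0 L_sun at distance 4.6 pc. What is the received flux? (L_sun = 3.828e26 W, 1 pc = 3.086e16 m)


F = L / (4*pi*d^2) = 9.800e+28 / (4*pi*(1.420e+17)^2) = 3.870e-07

3.870e-07 W/m^2


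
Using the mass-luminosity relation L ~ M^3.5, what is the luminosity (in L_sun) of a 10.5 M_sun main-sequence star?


L/L_sun = (M/M_sun)^3.5 = 10.5^3.5 = 3751.1337

3751.1337 L_sun


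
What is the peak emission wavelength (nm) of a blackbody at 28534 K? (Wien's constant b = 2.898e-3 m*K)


lam_max = b / T = 2.898e-3 / 28534 = 1.016e-07 m = 101.563 nm

101.563 nm


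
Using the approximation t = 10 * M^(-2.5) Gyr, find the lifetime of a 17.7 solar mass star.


t = 10 * M^(-2.5) = 10 * 17.7^(-2.5) = 0.0076

0.0076 Gyr


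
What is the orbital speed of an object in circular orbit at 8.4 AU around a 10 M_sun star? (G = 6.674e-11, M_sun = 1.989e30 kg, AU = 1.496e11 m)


v = sqrt(GM/r) = sqrt(6.674e-11 * 1.989e+31 / 1.257e+12) = 32501.6233

32501.6233 m/s


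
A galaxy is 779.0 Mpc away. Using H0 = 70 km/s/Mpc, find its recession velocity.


v = H0 * d = 70 * 779.0 = 54530.0

54530.0 km/s


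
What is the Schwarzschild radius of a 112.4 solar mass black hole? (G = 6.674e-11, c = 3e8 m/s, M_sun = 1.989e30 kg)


M = 112.4 * 1.989e30 kg = 2.235636e+32 kg. rs = 2GM/c^2 = 2 * 6.674e-11 * 2.235636e+32 / (3e8)^2 = 331569.6592

331569.6592 m


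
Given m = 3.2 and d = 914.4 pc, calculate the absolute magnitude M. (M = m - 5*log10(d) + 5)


M = m - 5*log10(d) + 5 = 3.2 - 5*log10(914.4) + 5 = -6.6057

-6.6057


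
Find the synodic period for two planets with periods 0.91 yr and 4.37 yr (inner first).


1/P_syn = |1/P1 - 1/P2| = |1/0.91 - 1/4.37| => P_syn = 1.1493

1.1493 years


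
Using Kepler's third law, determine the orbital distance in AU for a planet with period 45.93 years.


a = P^(2/3) = 45.93^(2/3) = 12.8252

12.8252 AU


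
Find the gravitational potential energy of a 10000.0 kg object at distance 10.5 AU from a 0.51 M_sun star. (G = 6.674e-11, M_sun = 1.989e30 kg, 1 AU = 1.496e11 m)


M = 0.51 * 1.989e30 kg = 1.01439e+30 kg; r = 10.5 AU * 1.496e11 m/AU = 1.5708e+12 m. U = -GM*m/r = -(6.674e-11 * 1.01439e+30 * 10000.0) / 1.5708e+12 = -4.310e+11

-4.310e+11 J


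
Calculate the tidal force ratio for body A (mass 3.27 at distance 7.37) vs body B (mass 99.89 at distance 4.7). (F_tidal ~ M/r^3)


Ratio = (M1/r1^3) / (M2/r2^3) = (3.27/7.37^3) / (99.89/4.7^3) = 0.0085

0.0085


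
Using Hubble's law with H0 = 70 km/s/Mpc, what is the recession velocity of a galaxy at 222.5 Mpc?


v = H0 * d = 70 * 222.5 = 15575.0

15575.0 km/s


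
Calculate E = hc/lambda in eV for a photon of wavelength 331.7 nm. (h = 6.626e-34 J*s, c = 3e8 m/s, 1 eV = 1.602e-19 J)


E = hc/lambda = 6.626e-34 * 3e8 / 3.317e-07 = 5.993e-19 J = 3.7408 eV

3.7408 eV


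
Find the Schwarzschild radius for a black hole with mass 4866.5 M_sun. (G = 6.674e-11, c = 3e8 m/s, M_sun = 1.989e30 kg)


M = 4866.5 * 1.989e30 kg = 9.6794685e+33 kg. rs = 2GM/c^2 = 2 * 6.674e-11 * 9.6794685e+33 / (3e8)^2 = 1.436e+07

1.436e+07 m


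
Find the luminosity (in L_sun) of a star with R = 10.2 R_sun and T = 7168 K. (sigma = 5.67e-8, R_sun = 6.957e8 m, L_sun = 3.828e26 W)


R = 10.2 * 6.957e8 m = 7.09614e+09 m. L = 4*pi*R^2*sigma*T^4 = 4*pi*(7.09614e+09)^2 * 5.67e-8 * 7168^4 = 9.471728913e+28 W. L/L_sun = 9.471728913e+28 / 3.828e26 = 247.4328

247.4328 L_sun


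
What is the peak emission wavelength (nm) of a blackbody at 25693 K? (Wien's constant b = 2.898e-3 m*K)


lam_max = b / T = 2.898e-3 / 25693 = 1.128e-07 m = 112.7934 nm

112.7934 nm


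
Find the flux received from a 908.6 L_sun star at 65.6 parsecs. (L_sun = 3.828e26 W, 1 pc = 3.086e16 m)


F = L / (4*pi*d^2) = 3.478e+29 / (4*pi*(2.024e+18)^2) = 6.754e-09

6.754e-09 W/m^2


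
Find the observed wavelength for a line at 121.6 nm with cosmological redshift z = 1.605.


lam_obs = lam_emit * (1 + z) = 121.6 * (1 + 1.605) = 316.768

316.768 nm


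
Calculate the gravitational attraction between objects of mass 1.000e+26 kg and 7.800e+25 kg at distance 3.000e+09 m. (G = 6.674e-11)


F = G*m1*m2/r^2 = 6.674e-11 * 1.000e+26 * 7.800e+25 / (3.000e+09)^2 = 6.674e-11 * 7.800e+51 / 9.000e+18 = 5.784e+22

5.784e+22 N


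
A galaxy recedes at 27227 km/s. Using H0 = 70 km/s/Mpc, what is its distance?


d = v / H0 = 27227 / 70 = 388.9571

388.9571 Mpc


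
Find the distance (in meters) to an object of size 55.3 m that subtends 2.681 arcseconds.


D = size / theta_rad, theta_rad = 2.681 * pi/(180*3600) = 1.300e-05, D = 4.255e+06

4.255e+06 m


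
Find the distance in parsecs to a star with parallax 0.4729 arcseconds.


d = 1/p = 1/0.4729 = 2.1146

2.1146 pc


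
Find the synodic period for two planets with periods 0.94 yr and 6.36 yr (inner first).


1/P_syn = |1/P1 - 1/P2| = |1/0.94 - 1/6.36| => P_syn = 1.103

1.103 years


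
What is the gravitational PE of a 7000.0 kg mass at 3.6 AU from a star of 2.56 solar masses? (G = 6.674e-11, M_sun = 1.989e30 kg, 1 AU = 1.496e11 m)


M = 2.56 * 1.989e30 kg = 5.09184e+30 kg; r = 3.6 AU * 1.496e11 m/AU = 5.3856e+11 m. U = -GM*m/r = -(6.674e-11 * 5.09184e+30 * 7000.0) / 5.3856e+11 = -4.417e+12

-4.417e+12 J


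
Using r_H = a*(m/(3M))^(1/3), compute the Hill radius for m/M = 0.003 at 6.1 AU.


r_H = a * (m/3M)^(1/3) = 6.1 * (0.003/3)^(1/3) = 0.61

0.61 AU


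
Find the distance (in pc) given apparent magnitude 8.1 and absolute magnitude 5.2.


d = 10^((m - M + 5)/5) = 10^((8.1 - 5.2 + 5)/5) = 38.0189

38.0189 pc


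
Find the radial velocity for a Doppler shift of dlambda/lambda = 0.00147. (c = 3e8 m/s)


v = (dlambda/lambda) * c = 0.00147 * 3e8 = 441000.0

441000.0 m/s


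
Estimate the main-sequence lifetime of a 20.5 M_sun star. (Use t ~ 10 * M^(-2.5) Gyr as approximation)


t = 10 * M^(-2.5) = 10 * 20.5^(-2.5) = 0.0053

0.0053 Gyr


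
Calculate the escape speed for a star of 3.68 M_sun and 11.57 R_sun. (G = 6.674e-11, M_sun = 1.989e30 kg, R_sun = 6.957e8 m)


M = 3.68 * 1.989e30 kg = 7.31952e+30 kg; R = 11.57 * 6.957e8 m = 8.049249e+09 m. v_esc = sqrt(2GM/R) = sqrt(2 * 6.674e-11 * 7.31952e+30 / 8.049249e+09) = 348394.8437

348394.8437 m/s


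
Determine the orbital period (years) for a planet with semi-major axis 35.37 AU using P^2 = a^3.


P = a^(3/2) = 35.37^1.5 = 210.3549

210.3549 years


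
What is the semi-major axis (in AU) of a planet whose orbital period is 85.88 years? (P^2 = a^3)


a = P^(2/3) = 85.88^(2/3) = 19.4653

19.4653 AU


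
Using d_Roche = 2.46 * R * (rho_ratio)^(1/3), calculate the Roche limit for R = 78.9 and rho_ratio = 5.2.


d_Roche = 2.46 * 78.9 * 5.2^(1/3) = 336.2636

336.2636


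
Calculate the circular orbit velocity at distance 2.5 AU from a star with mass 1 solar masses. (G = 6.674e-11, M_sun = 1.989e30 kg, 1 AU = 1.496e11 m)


v = sqrt(GM/r) = sqrt(6.674e-11 * 1.989e+30 / 3.740e+11) = 18839.7307

18839.7307 m/s


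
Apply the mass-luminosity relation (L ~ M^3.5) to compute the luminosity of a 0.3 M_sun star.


L/L_sun = (M/M_sun)^3.5 = 0.3^3.5 = 0.0148

0.0148 L_sun


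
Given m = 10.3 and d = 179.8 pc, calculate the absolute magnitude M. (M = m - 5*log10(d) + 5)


M = m - 5*log10(d) + 5 = 10.3 - 5*log10(179.8) + 5 = 4.0261

4.0261


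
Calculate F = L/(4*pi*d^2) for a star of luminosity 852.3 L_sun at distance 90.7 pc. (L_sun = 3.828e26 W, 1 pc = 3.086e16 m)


F = L / (4*pi*d^2) = 3.263e+29 / (4*pi*(2.799e+18)^2) = 3.314e-09

3.314e-09 W/m^2


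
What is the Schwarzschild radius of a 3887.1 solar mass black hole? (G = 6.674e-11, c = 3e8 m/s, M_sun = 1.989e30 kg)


M = 3887.1 * 1.989e30 kg = 7.7314419e+33 kg. rs = 2GM/c^2 = 2 * 6.674e-11 * 7.7314419e+33 / (3e8)^2 = 1.147e+07

1.147e+07 m


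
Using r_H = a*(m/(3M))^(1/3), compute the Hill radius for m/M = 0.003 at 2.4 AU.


r_H = a * (m/3M)^(1/3) = 2.4 * (0.003/3)^(1/3) = 0.24

0.24 AU


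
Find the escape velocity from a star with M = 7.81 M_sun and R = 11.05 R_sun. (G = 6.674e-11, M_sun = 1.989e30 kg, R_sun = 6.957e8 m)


M = 7.81 * 1.989e30 kg = 1.553409e+31 kg; R = 11.05 * 6.957e8 m = 7.687485e+09 m. v_esc = sqrt(2GM/R) = sqrt(2 * 6.674e-11 * 1.553409e+31 / 7.687485e+09) = 519348.4823

519348.4823 m/s


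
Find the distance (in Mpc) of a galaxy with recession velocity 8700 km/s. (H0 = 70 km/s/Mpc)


d = v / H0 = 8700 / 70 = 124.2857

124.2857 Mpc


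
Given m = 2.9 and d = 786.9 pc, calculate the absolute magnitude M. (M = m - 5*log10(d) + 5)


M = m - 5*log10(d) + 5 = 2.9 - 5*log10(786.9) + 5 = -6.5796

-6.5796


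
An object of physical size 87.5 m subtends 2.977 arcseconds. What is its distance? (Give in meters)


D = size / theta_rad, theta_rad = 2.977 * pi/(180*3600) = 1.443e-05, D = 6.063e+06

6.063e+06 m


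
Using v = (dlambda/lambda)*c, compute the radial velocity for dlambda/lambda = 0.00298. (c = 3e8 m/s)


v = (dlambda/lambda) * c = 0.00298 * 3e8 = 894000.0

894000.0 m/s


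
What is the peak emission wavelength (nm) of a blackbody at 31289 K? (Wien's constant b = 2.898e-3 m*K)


lam_max = b / T = 2.898e-3 / 31289 = 9.262e-08 m = 92.6204 nm

92.6204 nm


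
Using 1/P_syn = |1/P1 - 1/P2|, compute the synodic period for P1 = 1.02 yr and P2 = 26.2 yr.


1/P_syn = |1/P1 - 1/P2| = |1/1.02 - 1/26.2| => P_syn = 1.0613

1.0613 years


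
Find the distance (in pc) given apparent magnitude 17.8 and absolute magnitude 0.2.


d = 10^((m - M + 5)/5) = 10^((17.8 - 0.2 + 5)/5) = 33113.1121

33113.1121 pc


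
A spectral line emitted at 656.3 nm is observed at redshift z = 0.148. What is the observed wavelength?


lam_obs = lam_emit * (1 + z) = 656.3 * (1 + 0.148) = 753.4324

753.4324 nm


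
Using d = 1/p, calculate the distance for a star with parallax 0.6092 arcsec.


d = 1/p = 1/0.6092 = 1.6415

1.6415 pc


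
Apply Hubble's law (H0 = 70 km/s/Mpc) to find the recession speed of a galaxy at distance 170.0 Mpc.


v = H0 * d = 70 * 170.0 = 11900.0

11900.0 km/s


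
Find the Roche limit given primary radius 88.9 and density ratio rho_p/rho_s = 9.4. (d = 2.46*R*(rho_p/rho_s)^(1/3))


d_Roche = 2.46 * 88.9 * 9.4^(1/3) = 461.5437

461.5437


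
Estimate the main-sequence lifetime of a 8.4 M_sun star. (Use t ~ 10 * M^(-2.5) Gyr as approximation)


t = 10 * M^(-2.5) = 10 * 8.4^(-2.5) = 0.0489

0.0489 Gyr


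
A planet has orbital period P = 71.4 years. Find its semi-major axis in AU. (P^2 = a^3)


a = P^(2/3) = 71.4^(2/3) = 17.2107

17.2107 AU


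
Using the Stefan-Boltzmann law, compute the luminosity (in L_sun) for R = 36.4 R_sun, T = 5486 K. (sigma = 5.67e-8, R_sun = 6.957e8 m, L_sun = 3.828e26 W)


R = 36.4 * 6.957e8 m = 2.532348e+10 m. L = 4*pi*R^2*sigma*T^4 = 4*pi*(2.532348e+10)^2 * 5.67e-8 * 5486^4 = 4.138690117e+29 W. L/L_sun = 4.138690117e+29 / 3.828e26 = 1081.1625

1081.1625 L_sun


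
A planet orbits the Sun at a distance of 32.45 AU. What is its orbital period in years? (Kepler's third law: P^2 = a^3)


P = a^(3/2) = 32.45^1.5 = 184.8511

184.8511 years


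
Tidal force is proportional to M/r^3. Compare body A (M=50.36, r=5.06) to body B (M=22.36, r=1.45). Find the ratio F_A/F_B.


Ratio = (M1/r1^3) / (M2/r2^3) = (50.36/5.06^3) / (22.36/1.45^3) = 0.053

0.053


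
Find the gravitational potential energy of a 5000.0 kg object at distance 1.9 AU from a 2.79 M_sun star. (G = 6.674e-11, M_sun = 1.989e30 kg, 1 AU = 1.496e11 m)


M = 2.79 * 1.989e30 kg = 5.54931e+30 kg; r = 1.9 AU * 1.496e11 m/AU = 2.8424e+11 m. U = -GM*m/r = -(6.674e-11 * 5.54931e+30 * 5000.0) / 2.8424e+11 = -6.515e+12

-6.515e+12 J


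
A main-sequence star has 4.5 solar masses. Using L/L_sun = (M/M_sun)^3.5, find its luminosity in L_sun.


L/L_sun = (M/M_sun)^3.5 = 4.5^3.5 = 193.3053

193.3053 L_sun


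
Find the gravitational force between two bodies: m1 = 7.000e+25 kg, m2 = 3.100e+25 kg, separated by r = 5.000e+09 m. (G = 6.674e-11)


F = G*m1*m2/r^2 = 6.674e-11 * 7.000e+25 * 3.100e+25 / (5.000e+09)^2 = 6.674e-11 * 2.170e+51 / 2.500e+19 = 5.793e+21

5.793e+21 N


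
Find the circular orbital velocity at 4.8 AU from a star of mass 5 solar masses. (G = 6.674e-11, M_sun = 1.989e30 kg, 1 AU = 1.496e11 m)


v = sqrt(GM/r) = sqrt(6.674e-11 * 9.945e+30 / 7.181e+11) = 30402.4848

30402.4848 m/s


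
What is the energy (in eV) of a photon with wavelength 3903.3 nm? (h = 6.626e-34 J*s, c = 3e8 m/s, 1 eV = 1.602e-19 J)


E = hc/lambda = 6.626e-34 * 3e8 / 3.903e-06 = 5.093e-20 J = 0.3179 eV

0.3179 eV


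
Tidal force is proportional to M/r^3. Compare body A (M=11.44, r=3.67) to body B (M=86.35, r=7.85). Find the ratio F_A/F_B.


Ratio = (M1/r1^3) / (M2/r2^3) = (11.44/3.67^3) / (86.35/7.85^3) = 1.2965

1.2965


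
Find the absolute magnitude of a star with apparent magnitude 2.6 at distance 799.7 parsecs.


M = m - 5*log10(d) + 5 = 2.6 - 5*log10(799.7) + 5 = -6.9146

-6.9146


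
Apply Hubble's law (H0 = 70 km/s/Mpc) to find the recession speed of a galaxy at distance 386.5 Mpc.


v = H0 * d = 70 * 386.5 = 27055.0

27055.0 km/s


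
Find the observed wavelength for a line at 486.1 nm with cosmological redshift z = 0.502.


lam_obs = lam_emit * (1 + z) = 486.1 * (1 + 0.502) = 730.1222

730.1222 nm


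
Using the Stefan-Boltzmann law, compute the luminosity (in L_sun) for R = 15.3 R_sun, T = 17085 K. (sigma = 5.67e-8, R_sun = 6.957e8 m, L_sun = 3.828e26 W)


R = 15.3 * 6.957e8 m = 1.064421e+10 m. L = 4*pi*R^2*sigma*T^4 = 4*pi*(1.064421e+10)^2 * 5.67e-8 * 17085^4 = 6.878277985e+30 W. L/L_sun = 6.878277985e+30 / 3.828e26 = 17968.3333

17968.3333 L_sun


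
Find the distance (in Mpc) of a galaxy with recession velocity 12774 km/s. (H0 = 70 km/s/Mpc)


d = v / H0 = 12774 / 70 = 182.4857

182.4857 Mpc


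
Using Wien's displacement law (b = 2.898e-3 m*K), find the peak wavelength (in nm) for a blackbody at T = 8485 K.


lam_max = b / T = 2.898e-3 / 8485 = 3.415e-07 m = 341.5439 nm

341.5439 nm


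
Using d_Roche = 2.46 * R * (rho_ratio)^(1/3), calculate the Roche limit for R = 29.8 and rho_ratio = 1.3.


d_Roche = 2.46 * 29.8 * 1.3^(1/3) = 80.0078

80.0078


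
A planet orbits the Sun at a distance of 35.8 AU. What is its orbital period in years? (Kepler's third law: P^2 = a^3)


P = a^(3/2) = 35.8^1.5 = 214.2025

214.2025 years


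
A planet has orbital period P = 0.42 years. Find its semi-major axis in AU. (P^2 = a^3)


a = P^(2/3) = 0.42^(2/3) = 0.5608

0.5608 AU


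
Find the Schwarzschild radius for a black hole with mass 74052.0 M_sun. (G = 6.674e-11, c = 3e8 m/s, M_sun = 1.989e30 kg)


M = 74052.0 * 1.989e30 kg = 1.47289428e+35 kg. rs = 2GM/c^2 = 2 * 6.674e-11 * 1.47289428e+35 / (3e8)^2 = 2.184e+08

2.184e+08 m


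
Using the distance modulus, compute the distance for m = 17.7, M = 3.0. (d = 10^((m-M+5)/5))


d = 10^((m - M + 5)/5) = 10^((17.7 - 3.0 + 5)/5) = 8709.6359

8709.6359 pc


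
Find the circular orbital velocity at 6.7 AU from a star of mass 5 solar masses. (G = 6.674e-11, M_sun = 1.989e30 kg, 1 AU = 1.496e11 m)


v = sqrt(GM/r) = sqrt(6.674e-11 * 9.945e+30 / 1.002e+12) = 25733.1112

25733.1112 m/s


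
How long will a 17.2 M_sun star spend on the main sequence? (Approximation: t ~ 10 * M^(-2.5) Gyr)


t = 10 * M^(-2.5) = 10 * 17.2^(-2.5) = 0.0082

0.0082 Gyr


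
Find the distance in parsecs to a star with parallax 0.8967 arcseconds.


d = 1/p = 1/0.8967 = 1.1152

1.1152 pc


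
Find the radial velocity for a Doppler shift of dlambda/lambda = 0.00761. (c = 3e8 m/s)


v = (dlambda/lambda) * c = 0.00761 * 3e8 = 2.283e+06

2.283e+06 m/s


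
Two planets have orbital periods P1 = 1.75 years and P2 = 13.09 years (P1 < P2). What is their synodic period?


1/P_syn = |1/P1 - 1/P2| = |1/1.75 - 1/13.09| => P_syn = 2.0201

2.0201 years


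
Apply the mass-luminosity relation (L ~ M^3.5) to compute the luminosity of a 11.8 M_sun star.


L/L_sun = (M/M_sun)^3.5 = 11.8^3.5 = 5644.0003

5644.0003 L_sun


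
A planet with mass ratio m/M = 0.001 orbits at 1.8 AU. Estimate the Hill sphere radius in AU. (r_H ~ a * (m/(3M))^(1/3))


r_H = a * (m/3M)^(1/3) = 1.8 * (0.001/3)^(1/3) = 0.1248

0.1248 AU


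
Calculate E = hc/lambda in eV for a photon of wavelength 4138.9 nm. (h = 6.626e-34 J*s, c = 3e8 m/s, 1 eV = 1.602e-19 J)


E = hc/lambda = 6.626e-34 * 3e8 / 4.139e-06 = 4.803e-20 J = 0.2998 eV

0.2998 eV


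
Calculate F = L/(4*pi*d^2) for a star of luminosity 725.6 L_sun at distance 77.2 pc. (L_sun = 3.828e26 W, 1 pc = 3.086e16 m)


F = L / (4*pi*d^2) = 2.778e+29 / (4*pi*(2.382e+18)^2) = 3.894e-09

3.894e-09 W/m^2


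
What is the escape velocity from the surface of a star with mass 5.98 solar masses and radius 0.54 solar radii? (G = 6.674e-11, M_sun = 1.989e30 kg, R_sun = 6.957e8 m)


M = 5.98 * 1.989e30 kg = 1.189422e+31 kg; R = 0.54 * 6.957e8 m = 3.75678e+08 m. v_esc = sqrt(2GM/R) = sqrt(2 * 6.674e-11 * 1.189422e+31 / 3.75678e+08) = 2.056e+06

2.056e+06 m/s


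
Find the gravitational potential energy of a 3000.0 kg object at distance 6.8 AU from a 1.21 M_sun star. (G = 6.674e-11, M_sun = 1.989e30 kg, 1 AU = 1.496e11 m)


M = 1.21 * 1.989e30 kg = 2.40669e+30 kg; r = 6.8 AU * 1.496e11 m/AU = 1.01728e+12 m. U = -GM*m/r = -(6.674e-11 * 2.40669e+30 * 3000.0) / 1.01728e+12 = -4.737e+11

-4.737e+11 J


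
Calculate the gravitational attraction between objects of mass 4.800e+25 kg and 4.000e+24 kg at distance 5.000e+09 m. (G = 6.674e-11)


F = G*m1*m2/r^2 = 6.674e-11 * 4.800e+25 * 4.000e+24 / (5.000e+09)^2 = 6.674e-11 * 1.920e+50 / 2.500e+19 = 5.126e+20

5.126e+20 N


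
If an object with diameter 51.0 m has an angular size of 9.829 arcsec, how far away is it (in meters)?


D = size / theta_rad, theta_rad = 9.829 * pi/(180*3600) = 4.765e-05, D = 1.070e+06

1.070e+06 m


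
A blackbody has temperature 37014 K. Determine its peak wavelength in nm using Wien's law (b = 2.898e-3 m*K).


lam_max = b / T = 2.898e-3 / 37014 = 7.829e-08 m = 78.2947 nm

78.2947 nm


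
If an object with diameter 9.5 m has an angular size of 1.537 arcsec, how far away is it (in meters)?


D = size / theta_rad, theta_rad = 1.537 * pi/(180*3600) = 7.452e-06, D = 1.275e+06

1.275e+06 m


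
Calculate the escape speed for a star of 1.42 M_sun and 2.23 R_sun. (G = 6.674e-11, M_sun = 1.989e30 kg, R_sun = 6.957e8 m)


M = 1.42 * 1.989e30 kg = 2.82438e+30 kg; R = 2.23 * 6.957e8 m = 1.551411e+09 m. v_esc = sqrt(2GM/R) = sqrt(2 * 6.674e-11 * 2.82438e+30 / 1.551411e+09) = 492953.8122

492953.8122 m/s


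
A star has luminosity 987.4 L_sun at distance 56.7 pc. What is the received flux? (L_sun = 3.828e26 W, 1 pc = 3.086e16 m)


F = L / (4*pi*d^2) = 3.780e+29 / (4*pi*(1.750e+18)^2) = 9.824e-09

9.824e-09 W/m^2


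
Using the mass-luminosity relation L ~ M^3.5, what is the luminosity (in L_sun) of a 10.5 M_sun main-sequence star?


L/L_sun = (M/M_sun)^3.5 = 10.5^3.5 = 3751.1337

3751.1337 L_sun


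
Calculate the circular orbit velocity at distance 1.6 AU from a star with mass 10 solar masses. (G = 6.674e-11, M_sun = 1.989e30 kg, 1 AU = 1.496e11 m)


v = sqrt(GM/r) = sqrt(6.674e-11 * 1.989e+31 / 2.394e+11) = 74470.5746

74470.5746 m/s


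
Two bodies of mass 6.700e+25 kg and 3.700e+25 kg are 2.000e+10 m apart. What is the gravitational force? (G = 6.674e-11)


F = G*m1*m2/r^2 = 6.674e-11 * 6.700e+25 * 3.700e+25 / (2.000e+10)^2 = 6.674e-11 * 2.479e+51 / 4.000e+20 = 4.136e+20

4.136e+20 N


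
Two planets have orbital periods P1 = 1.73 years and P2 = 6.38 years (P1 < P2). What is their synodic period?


1/P_syn = |1/P1 - 1/P2| = |1/1.73 - 1/6.38| => P_syn = 2.3736

2.3736 years


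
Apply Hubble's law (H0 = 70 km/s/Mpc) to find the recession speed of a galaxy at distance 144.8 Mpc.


v = H0 * d = 70 * 144.8 = 10136.0

10136.0 km/s


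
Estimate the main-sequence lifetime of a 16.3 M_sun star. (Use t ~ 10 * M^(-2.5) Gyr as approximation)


t = 10 * M^(-2.5) = 10 * 16.3^(-2.5) = 0.0093

0.0093 Gyr


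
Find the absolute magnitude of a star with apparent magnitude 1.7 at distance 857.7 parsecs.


M = m - 5*log10(d) + 5 = 1.7 - 5*log10(857.7) + 5 = -7.9667

-7.9667


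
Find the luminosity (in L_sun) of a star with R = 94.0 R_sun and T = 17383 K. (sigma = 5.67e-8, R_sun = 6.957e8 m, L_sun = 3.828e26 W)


R = 94.0 * 6.957e8 m = 6.53958e+10 m. L = 4*pi*R^2*sigma*T^4 = 4*pi*(6.53958e+10)^2 * 5.67e-8 * 17383^4 = 2.782220572e+32 W. L/L_sun = 2.782220572e+32 / 3.828e26 = 726807.8819

726807.8819 L_sun


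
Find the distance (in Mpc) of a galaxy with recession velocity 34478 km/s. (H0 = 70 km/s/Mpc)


d = v / H0 = 34478 / 70 = 492.5429

492.5429 Mpc


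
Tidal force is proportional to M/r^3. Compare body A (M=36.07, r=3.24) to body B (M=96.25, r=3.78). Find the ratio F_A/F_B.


Ratio = (M1/r1^3) / (M2/r2^3) = (36.07/3.24^3) / (96.25/3.78^3) = 0.5951

0.5951


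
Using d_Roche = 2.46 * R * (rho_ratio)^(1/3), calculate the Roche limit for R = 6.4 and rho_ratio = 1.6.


d_Roche = 2.46 * 6.4 * 1.6^(1/3) = 18.4143

18.4143


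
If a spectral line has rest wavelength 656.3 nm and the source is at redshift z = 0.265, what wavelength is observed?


lam_obs = lam_emit * (1 + z) = 656.3 * (1 + 0.265) = 830.2195

830.2195 nm


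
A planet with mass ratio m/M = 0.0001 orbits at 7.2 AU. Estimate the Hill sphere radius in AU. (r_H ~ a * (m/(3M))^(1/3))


r_H = a * (m/3M)^(1/3) = 7.2 * (0.0001/3)^(1/3) = 0.2317

0.2317 AU


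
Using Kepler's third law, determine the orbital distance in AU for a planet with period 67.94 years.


a = P^(2/3) = 67.94^(2/3) = 16.6501

16.6501 AU


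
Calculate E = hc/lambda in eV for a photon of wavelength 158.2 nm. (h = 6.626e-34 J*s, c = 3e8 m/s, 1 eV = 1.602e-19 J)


E = hc/lambda = 6.626e-34 * 3e8 / 1.582e-07 = 1.257e-18 J = 7.8434 eV

7.8434 eV


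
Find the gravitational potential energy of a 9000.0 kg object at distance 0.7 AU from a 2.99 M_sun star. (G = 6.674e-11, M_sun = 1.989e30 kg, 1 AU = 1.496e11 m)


M = 2.99 * 1.989e30 kg = 5.94711e+30 kg; r = 0.7 AU * 1.496e11 m/AU = 1.0472e+11 m. U = -GM*m/r = -(6.674e-11 * 5.94711e+30 * 9000.0) / 1.0472e+11 = -3.411e+13

-3.411e+13 J


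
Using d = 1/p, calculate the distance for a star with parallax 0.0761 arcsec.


d = 1/p = 1/0.0761 = 13.1406

13.1406 pc


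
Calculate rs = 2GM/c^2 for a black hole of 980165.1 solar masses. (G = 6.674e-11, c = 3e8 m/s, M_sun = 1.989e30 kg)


M = 980165.1 * 1.989e30 kg = 1.949548384e+36 kg. rs = 2GM/c^2 = 2 * 6.674e-11 * 1.949548384e+36 / (3e8)^2 = 2.891e+09

2.891e+09 m


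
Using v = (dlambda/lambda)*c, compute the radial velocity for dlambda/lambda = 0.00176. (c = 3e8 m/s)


v = (dlambda/lambda) * c = 0.00176 * 3e8 = 528000.0

528000.0 m/s


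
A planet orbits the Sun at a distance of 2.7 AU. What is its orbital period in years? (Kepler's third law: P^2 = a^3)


P = a^(3/2) = 2.7^1.5 = 4.4366

4.4366 years


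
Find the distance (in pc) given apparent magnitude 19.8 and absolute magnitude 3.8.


d = 10^((m - M + 5)/5) = 10^((19.8 - 3.8 + 5)/5) = 15848.9319

15848.9319 pc


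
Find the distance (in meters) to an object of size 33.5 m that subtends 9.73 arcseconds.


D = size / theta_rad, theta_rad = 9.73 * pi/(180*3600) = 4.717e-05, D = 710161.4604

710161.4604 m


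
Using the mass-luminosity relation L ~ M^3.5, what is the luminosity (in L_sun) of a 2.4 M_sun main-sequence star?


L/L_sun = (M/M_sun)^3.5 = 2.4^3.5 = 21.416

21.416 L_sun


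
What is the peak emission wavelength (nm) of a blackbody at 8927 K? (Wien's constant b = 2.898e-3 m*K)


lam_max = b / T = 2.898e-3 / 8927 = 3.246e-07 m = 324.6331 nm

324.6331 nm


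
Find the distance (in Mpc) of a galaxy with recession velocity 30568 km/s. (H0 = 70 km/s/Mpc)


d = v / H0 = 30568 / 70 = 436.6857

436.6857 Mpc


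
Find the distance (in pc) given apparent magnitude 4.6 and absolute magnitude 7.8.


d = 10^((m - M + 5)/5) = 10^((4.6 - 7.8 + 5)/5) = 2.2909

2.2909 pc


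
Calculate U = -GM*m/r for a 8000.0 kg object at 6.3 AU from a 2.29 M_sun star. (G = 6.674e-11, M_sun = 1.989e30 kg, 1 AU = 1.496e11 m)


M = 2.29 * 1.989e30 kg = 4.55481e+30 kg; r = 6.3 AU * 1.496e11 m/AU = 9.4248e+11 m. U = -GM*m/r = -(6.674e-11 * 4.55481e+30 * 8000.0) / 9.4248e+11 = -2.580e+12

-2.580e+12 J


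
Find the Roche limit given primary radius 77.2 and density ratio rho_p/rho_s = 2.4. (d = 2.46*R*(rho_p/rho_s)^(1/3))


d_Roche = 2.46 * 77.2 * 2.4^(1/3) = 254.2667

254.2667


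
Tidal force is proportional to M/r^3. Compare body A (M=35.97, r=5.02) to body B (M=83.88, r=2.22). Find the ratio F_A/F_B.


Ratio = (M1/r1^3) / (M2/r2^3) = (35.97/5.02^3) / (83.88/2.22^3) = 0.0371

0.0371


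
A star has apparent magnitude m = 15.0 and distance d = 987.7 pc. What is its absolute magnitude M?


M = m - 5*log10(d) + 5 = 15.0 - 5*log10(987.7) + 5 = 5.0269

5.0269


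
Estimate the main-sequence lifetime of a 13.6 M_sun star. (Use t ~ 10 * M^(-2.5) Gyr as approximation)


t = 10 * M^(-2.5) = 10 * 13.6^(-2.5) = 0.0147

0.0147 Gyr


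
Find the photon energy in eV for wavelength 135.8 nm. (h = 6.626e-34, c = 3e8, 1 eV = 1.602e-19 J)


E = hc/lambda = 6.626e-34 * 3e8 / 1.358e-07 = 1.464e-18 J = 9.1371 eV

9.1371 eV


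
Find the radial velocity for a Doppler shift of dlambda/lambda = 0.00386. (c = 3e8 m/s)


v = (dlambda/lambda) * c = 0.00386 * 3e8 = 1.158e+06

1.158e+06 m/s


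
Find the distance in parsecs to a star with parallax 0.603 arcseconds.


d = 1/p = 1/0.603 = 1.6584

1.6584 pc


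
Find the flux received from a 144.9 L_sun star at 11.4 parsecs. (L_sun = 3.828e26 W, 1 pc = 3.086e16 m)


F = L / (4*pi*d^2) = 5.547e+28 / (4*pi*(3.518e+17)^2) = 3.566e-08

3.566e-08 W/m^2


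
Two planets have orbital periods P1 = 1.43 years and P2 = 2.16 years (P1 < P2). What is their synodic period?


1/P_syn = |1/P1 - 1/P2| = |1/1.43 - 1/2.16| => P_syn = 4.2312

4.2312 years


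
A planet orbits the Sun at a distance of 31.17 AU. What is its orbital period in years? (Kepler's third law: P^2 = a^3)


P = a^(3/2) = 31.17^1.5 = 174.0224

174.0224 years


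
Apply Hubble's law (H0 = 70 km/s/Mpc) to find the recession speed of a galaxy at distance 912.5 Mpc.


v = H0 * d = 70 * 912.5 = 63875.0

63875.0 km/s


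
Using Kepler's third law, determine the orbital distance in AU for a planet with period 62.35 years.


a = P^(2/3) = 62.35^(2/3) = 15.7238

15.7238 AU


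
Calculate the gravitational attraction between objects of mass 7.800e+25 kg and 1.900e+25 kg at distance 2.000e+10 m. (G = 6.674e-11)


F = G*m1*m2/r^2 = 6.674e-11 * 7.800e+25 * 1.900e+25 / (2.000e+10)^2 = 6.674e-11 * 1.482e+51 / 4.000e+20 = 2.473e+20

2.473e+20 N


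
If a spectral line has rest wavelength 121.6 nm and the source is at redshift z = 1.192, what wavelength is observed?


lam_obs = lam_emit * (1 + z) = 121.6 * (1 + 1.192) = 266.5472

266.5472 nm


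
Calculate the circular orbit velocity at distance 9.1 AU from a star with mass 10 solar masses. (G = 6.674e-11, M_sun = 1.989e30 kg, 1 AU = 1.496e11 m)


v = sqrt(GM/r) = sqrt(6.674e-11 * 1.989e+31 / 1.361e+12) = 31226.5496

31226.5496 m/s


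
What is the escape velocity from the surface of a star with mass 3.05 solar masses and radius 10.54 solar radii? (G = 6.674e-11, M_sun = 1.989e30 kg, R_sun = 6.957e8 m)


M = 3.05 * 1.989e30 kg = 6.06645e+30 kg; R = 10.54 * 6.957e8 m = 7.332678e+09 m. v_esc = sqrt(2GM/R) = sqrt(2 * 6.674e-11 * 6.06645e+30 / 7.332678e+09) = 332310.53

332310.53 m/s


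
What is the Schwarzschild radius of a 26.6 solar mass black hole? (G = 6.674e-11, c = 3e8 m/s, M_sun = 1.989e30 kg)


M = 26.6 * 1.989e30 kg = 5.29074e+31 kg. rs = 2GM/c^2 = 2 * 6.674e-11 * 5.29074e+31 / (3e8)^2 = 78467.5528

78467.5528 m


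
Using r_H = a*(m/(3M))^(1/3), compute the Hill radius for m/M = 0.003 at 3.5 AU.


r_H = a * (m/3M)^(1/3) = 3.5 * (0.003/3)^(1/3) = 0.35

0.35 AU


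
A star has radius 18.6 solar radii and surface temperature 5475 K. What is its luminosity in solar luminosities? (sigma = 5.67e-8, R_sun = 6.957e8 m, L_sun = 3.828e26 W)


R = 18.6 * 6.957e8 m = 1.294002e+10 m. L = 4*pi*R^2*sigma*T^4 = 4*pi*(1.294002e+10)^2 * 5.67e-8 * 5475^4 = 1.072011174e+29 W. L/L_sun = 1.072011174e+29 / 3.828e26 = 280.0447

280.0447 L_sun


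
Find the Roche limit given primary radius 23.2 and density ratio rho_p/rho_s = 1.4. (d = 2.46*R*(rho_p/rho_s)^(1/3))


d_Roche = 2.46 * 23.2 * 1.4^(1/3) = 63.8458

63.8458


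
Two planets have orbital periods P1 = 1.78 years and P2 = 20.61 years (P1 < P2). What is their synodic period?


1/P_syn = |1/P1 - 1/P2| = |1/1.78 - 1/20.61| => P_syn = 1.9483

1.9483 years


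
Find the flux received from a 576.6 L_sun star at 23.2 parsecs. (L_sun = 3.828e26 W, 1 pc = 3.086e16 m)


F = L / (4*pi*d^2) = 2.207e+29 / (4*pi*(7.160e+17)^2) = 3.427e-08

3.427e-08 W/m^2


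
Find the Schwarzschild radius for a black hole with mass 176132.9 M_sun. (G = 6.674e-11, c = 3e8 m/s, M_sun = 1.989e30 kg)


M = 176132.9 * 1.989e30 kg = 3.503283381e+35 kg. rs = 2GM/c^2 = 2 * 6.674e-11 * 3.503283381e+35 / (3e8)^2 = 5.196e+08

5.196e+08 m


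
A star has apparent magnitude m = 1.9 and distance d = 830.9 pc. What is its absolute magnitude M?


M = m - 5*log10(d) + 5 = 1.9 - 5*log10(830.9) + 5 = -7.6977

-7.6977


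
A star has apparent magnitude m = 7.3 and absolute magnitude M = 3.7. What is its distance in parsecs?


d = 10^((m - M + 5)/5) = 10^((7.3 - 3.7 + 5)/5) = 52.4807

52.4807 pc


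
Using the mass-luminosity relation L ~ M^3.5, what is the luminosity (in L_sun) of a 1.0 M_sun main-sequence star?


L/L_sun = (M/M_sun)^3.5 = 1.0^3.5 = 1.0

1.0 L_sun


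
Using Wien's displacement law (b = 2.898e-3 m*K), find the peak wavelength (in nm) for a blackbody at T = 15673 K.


lam_max = b / T = 2.898e-3 / 15673 = 1.849e-07 m = 184.904 nm

184.904 nm


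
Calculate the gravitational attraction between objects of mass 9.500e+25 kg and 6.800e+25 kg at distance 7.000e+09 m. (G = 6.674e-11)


F = G*m1*m2/r^2 = 6.674e-11 * 9.500e+25 * 6.800e+25 / (7.000e+09)^2 = 6.674e-11 * 6.460e+51 / 4.900e+19 = 8.799e+21

8.799e+21 N


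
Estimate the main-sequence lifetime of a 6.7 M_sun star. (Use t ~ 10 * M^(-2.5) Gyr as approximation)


t = 10 * M^(-2.5) = 10 * 6.7^(-2.5) = 0.0861

0.0861 Gyr


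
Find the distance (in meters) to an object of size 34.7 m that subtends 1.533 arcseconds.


D = size / theta_rad, theta_rad = 1.533 * pi/(180*3600) = 7.432e-06, D = 4.669e+06

4.669e+06 m


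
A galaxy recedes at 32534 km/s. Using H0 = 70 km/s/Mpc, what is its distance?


d = v / H0 = 32534 / 70 = 464.7714

464.7714 Mpc


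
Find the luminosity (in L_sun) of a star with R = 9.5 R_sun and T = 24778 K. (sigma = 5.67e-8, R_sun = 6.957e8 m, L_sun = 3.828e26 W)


R = 9.5 * 6.957e8 m = 6.60915e+09 m. L = 4*pi*R^2*sigma*T^4 = 4*pi*(6.60915e+09)^2 * 5.67e-8 * 24778^4 = 1.173138087e+31 W. L/L_sun = 1.173138087e+31 / 3.828e26 = 30646.2405

30646.2405 L_sun


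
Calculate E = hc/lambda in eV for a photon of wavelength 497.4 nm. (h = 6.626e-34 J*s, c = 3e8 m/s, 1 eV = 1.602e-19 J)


E = hc/lambda = 6.626e-34 * 3e8 / 4.974e-07 = 3.996e-19 J = 2.4946 eV

2.4946 eV


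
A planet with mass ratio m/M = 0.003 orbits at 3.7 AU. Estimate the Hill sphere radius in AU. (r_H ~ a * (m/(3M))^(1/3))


r_H = a * (m/3M)^(1/3) = 3.7 * (0.003/3)^(1/3) = 0.37

0.37 AU


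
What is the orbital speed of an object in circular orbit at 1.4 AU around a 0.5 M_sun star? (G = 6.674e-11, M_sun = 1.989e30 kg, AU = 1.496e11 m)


v = sqrt(GM/r) = sqrt(6.674e-11 * 9.945e+29 / 2.094e+11) = 17801.8723

17801.8723 m/s


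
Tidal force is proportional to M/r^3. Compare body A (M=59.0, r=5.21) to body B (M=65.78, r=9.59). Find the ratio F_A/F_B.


Ratio = (M1/r1^3) / (M2/r2^3) = (59.0/5.21^3) / (65.78/9.59^3) = 5.5937

5.5937


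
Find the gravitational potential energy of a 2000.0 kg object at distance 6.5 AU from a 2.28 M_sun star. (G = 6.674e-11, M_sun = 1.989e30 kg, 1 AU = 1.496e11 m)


M = 2.28 * 1.989e30 kg = 4.53492e+30 kg; r = 6.5 AU * 1.496e11 m/AU = 9.724e+11 m. U = -GM*m/r = -(6.674e-11 * 4.53492e+30 * 2000.0) / 9.724e+11 = -6.225e+11

-6.225e+11 J


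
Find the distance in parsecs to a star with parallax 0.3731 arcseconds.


d = 1/p = 1/0.3731 = 2.6802

2.6802 pc


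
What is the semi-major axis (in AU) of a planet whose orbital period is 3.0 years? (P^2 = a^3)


a = P^(2/3) = 3.0^(2/3) = 2.0801

2.0801 AU


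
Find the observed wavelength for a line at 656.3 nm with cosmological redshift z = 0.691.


lam_obs = lam_emit * (1 + z) = 656.3 * (1 + 0.691) = 1109.8033

1109.8033 nm


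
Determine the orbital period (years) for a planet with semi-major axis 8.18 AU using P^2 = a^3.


P = a^(3/2) = 8.18^1.5 = 23.3954

23.3954 years


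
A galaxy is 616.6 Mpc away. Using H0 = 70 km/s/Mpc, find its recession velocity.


v = H0 * d = 70 * 616.6 = 43162.0

43162.0 km/s


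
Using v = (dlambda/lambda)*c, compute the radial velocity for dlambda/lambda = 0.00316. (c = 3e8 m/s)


v = (dlambda/lambda) * c = 0.00316 * 3e8 = 948000.0

948000.0 m/s


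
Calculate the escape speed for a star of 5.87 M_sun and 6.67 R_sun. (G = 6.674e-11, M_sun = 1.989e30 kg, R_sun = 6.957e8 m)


M = 5.87 * 1.989e30 kg = 1.167543e+31 kg; R = 6.67 * 6.957e8 m = 4.640319e+09 m. v_esc = sqrt(2GM/R) = sqrt(2 * 6.674e-11 * 1.167543e+31 / 4.640319e+09) = 579522.9275

579522.9275 m/s


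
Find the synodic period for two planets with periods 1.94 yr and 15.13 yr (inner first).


1/P_syn = |1/P1 - 1/P2| = |1/1.94 - 1/15.13| => P_syn = 2.2253

2.2253 years


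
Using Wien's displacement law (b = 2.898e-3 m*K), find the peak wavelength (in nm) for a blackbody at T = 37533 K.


lam_max = b / T = 2.898e-3 / 37533 = 7.721e-08 m = 77.2121 nm

77.2121 nm


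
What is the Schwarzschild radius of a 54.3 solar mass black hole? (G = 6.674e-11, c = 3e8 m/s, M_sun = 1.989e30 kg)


M = 54.3 * 1.989e30 kg = 1.080027e+32 kg. rs = 2GM/c^2 = 2 * 6.674e-11 * 1.080027e+32 / (3e8)^2 = 160180.0044

160180.0044 m


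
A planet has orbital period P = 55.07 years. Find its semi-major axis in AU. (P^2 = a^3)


a = P^(2/3) = 55.07^(2/3) = 14.4747

14.4747 AU


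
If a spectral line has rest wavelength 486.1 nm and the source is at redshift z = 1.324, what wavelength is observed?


lam_obs = lam_emit * (1 + z) = 486.1 * (1 + 1.324) = 1129.6964

1129.6964 nm


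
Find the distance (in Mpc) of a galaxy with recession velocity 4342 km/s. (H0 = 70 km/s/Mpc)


d = v / H0 = 4342 / 70 = 62.0286

62.0286 Mpc


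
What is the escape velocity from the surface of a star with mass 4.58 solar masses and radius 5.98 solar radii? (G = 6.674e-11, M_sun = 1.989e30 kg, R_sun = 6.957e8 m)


M = 4.58 * 1.989e30 kg = 9.10962e+30 kg; R = 5.98 * 6.957e8 m = 4.160286e+09 m. v_esc = sqrt(2GM/R) = sqrt(2 * 6.674e-11 * 9.10962e+30 / 4.160286e+09) = 540625.6362

540625.6362 m/s


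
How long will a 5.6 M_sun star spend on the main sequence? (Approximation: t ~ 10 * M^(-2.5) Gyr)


t = 10 * M^(-2.5) = 10 * 5.6^(-2.5) = 0.1348

0.1348 Gyr


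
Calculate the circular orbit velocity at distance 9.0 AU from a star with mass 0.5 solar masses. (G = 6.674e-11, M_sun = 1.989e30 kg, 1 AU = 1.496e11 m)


v = sqrt(GM/r) = sqrt(6.674e-11 * 9.945e+29 / 1.346e+12) = 7021.1531

7021.1531 m/s


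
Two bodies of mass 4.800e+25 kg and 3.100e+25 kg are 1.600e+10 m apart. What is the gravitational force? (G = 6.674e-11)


F = G*m1*m2/r^2 = 6.674e-11 * 4.800e+25 * 3.100e+25 / (1.600e+10)^2 = 6.674e-11 * 1.488e+51 / 2.560e+20 = 3.879e+20

3.879e+20 N


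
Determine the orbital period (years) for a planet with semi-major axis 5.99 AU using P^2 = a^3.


P = a^(3/2) = 5.99^1.5 = 14.6602

14.6602 years


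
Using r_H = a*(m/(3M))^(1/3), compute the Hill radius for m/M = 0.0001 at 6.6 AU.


r_H = a * (m/3M)^(1/3) = 6.6 * (0.0001/3)^(1/3) = 0.2124

0.2124 AU


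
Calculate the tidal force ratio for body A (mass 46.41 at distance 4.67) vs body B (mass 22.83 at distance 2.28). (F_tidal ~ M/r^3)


Ratio = (M1/r1^3) / (M2/r2^3) = (46.41/4.67^3) / (22.83/2.28^3) = 0.2366

0.2366


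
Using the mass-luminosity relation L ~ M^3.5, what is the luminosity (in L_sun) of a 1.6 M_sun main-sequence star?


L/L_sun = (M/M_sun)^3.5 = 1.6^3.5 = 5.1811

5.1811 L_sun


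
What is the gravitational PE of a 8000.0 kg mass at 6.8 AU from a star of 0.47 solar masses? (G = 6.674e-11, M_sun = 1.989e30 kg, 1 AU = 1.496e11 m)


M = 0.47 * 1.989e30 kg = 9.3483e+29 kg; r = 6.8 AU * 1.496e11 m/AU = 1.01728e+12 m. U = -GM*m/r = -(6.674e-11 * 9.3483e+29 * 8000.0) / 1.01728e+12 = -4.906e+11

-4.906e+11 J
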